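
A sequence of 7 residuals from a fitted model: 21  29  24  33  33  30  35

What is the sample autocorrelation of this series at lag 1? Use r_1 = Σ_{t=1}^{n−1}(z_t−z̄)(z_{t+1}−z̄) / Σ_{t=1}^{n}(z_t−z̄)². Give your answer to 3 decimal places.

Mean z̄ = (21 + 29 + 24 + 33 + 33 + 30 + 35)/7 = 29.2857
Deviations from mean: -8.2857, -0.2857, -5.2857, 3.7143, 3.7143, 0.7143, 5.7143
Numerator Σ_{t=1}^{6}(z_t−z̄)(z_{t+1}−z̄) = 4.7755
Denominator Σ(z_t−z̄)² = 157.4286
r_1 = 4.7755 / 157.4286 = 0.030

0.030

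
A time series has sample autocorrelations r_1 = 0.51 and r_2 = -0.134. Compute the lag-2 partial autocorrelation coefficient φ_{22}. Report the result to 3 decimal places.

φ_{22} = (r_2 − r_1²) / (1 − r_1²)
r_1² = (0.51)² = 0.2601
Numerator = -0.134 − 0.2601 = -0.3941; denominator = 1 − 0.2601 = 0.7399
φ_{22} = -0.3941 / 0.7399 = -0.533

-0.533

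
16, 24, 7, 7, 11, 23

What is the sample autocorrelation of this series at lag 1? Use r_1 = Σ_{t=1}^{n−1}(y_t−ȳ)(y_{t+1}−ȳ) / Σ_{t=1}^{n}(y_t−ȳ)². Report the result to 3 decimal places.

Mean ȳ = (16 + 24 + 7 + 7 + 11 + 23)/6 = 14.6667
Deviations from mean: 1.3333, 9.3333, -7.6667, -7.6667, -3.6667, 8.3333
Numerator Σ_{t=1}^{5}(y_t−ȳ)(y_{t+1}−ȳ) = -2.7778
Denominator Σ(y_t−ȳ)² = 289.3333
r_1 = -2.7778 / 289.3333 = -0.010

-0.010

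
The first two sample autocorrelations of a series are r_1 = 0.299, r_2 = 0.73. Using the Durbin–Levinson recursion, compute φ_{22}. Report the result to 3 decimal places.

0.703

φ_{22} = (r_2 − r_1²) / (1 − r_1²)
r_1² = (0.299)² = 0.089401
Numerator = 0.73 − 0.0894 = 0.6406; denominator = 1 − 0.0894 = 0.9106
φ_{22} = 0.6406 / 0.9106 = 0.703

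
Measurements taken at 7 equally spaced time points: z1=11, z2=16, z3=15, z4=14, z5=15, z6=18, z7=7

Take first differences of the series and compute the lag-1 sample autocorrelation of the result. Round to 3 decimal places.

-0.220

First differences Δz: 5, -1, -1, 1, 3, -11
Mean of differences = -0.6667
Numerator Σ(Δz_t−Δz̄)(Δz_{t+1}−Δz̄) = -34.1111
Denominator Σ(Δz_t−Δz̄)² = 155.3333
r_1(Δz) = -34.1111 / 155.3333 = -0.220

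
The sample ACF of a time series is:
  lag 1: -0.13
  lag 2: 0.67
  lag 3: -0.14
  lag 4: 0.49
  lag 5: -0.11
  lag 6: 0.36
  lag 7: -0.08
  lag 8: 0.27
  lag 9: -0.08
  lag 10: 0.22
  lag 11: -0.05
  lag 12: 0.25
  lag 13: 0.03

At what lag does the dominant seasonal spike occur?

2

The largest autocorrelation is r_2 = 0.67, with weaker echoes at lags 4 (0.49), 6 (0.36), 8 (0.27), 10 (0.22) and 12 (0.25); the remaining lags stay at or below 0.03.
The dominant spike at lag 2 indicates a seasonal period of 2.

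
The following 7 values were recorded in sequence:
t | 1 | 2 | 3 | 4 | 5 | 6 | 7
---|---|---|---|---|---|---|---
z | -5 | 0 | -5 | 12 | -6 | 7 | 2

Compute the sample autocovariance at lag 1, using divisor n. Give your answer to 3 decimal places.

Mean z̄ = (-5 + 0 − 5 + 12 − 6 + 7 + 2)/7 = 0.7143
Deviations: -5.7143, -0.7143, -5.7143, 11.2857, -6.7143, 6.2857, 1.2857
Σ_{t=1}^{6}(z_t−z̄)(z_{t+1}−z̄) = -166.2245
γ_1 = -166.2245 / 7 = -23.746

-23.746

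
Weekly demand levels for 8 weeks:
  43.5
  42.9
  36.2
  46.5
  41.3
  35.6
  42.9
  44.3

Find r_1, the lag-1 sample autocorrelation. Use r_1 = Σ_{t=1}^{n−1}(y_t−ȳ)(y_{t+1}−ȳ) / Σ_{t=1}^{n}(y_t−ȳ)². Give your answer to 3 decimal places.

-0.336

Mean ȳ = (43.5 + 42.9 + 36.2 + 46.5 + 41.3 + 35.6 + 42.9 + 44.3)/8 = 41.6500
Σ(y_t−ȳ)(y_{t+1}−ȳ) = (2.3125) + (-6.8125) + (-26.4325) + (-1.6975) + (2.1175) + (-7.5625) + (3.3125) = -34.7625
Denominator Σ(y_t−ȳ)² = 103.5200
r_1 = -34.7625 / 103.5200 = -0.336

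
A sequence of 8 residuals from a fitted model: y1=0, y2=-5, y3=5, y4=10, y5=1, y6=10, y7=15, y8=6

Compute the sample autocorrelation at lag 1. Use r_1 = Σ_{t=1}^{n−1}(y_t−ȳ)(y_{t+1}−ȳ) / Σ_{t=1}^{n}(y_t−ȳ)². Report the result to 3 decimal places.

Mean ȳ = (0 − 5 + 5 + 10 + 1 + 10 + 15 + 6)/8 = 5.2500
Deviations from mean: -5.2500, -10.2500, -0.2500, 4.7500, -4.2500, 4.7500, 9.7500, 0.7500
Numerator Σ_{t=1}^{7}(y_t−ȳ)(y_{t+1}−ȳ) = 68.4375
Denominator Σ(y_t−ȳ)² = 291.5000
r_1 = 68.4375 / 291.5000 = 0.235

0.235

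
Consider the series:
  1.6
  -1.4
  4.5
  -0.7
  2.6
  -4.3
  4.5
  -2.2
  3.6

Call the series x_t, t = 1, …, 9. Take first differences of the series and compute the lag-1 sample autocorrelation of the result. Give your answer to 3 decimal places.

-0.866

First differences Δx: -3.0, 5.9, -5.2, 3.3, -6.9, 8.8, -6.7, 5.8
Mean of differences = 0.2500
Numerator Σ(Δx_t−Δx̄)(Δx_{t+1}−Δx̄) = -246.7125
Denominator Σ(Δx_t−Δx̄)² = 284.8200
r_1(Δx) = -246.7125 / 284.8200 = -0.866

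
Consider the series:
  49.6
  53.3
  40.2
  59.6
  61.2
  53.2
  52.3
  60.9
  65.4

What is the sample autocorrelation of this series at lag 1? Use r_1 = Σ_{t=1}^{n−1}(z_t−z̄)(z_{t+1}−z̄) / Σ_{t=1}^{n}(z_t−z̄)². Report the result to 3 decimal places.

0.074

Mean z̄ = (49.6 + 53.3 + 40.2 + 59.6 + 61.2 + 53.2 + 52.3 + 60.9 + 65.4)/9 = 55.0778
Numerator Σ_{t=1}^{8}(z_t−z̄)(z_{t+1}−z̄) = 34.2384
Denominator Σ(z_t−z̄)² = 464.1356
r_1 = 34.2384 / 464.1356 = 0.074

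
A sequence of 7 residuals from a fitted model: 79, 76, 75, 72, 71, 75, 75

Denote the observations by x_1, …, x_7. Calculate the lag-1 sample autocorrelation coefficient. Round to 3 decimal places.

0.343

Mean x̄ = (79 + 76 + 75 + 72 + 71 + 75 + 75)/7 = 74.7143
Σ(x_t−x̄)(x_{t+1}−x̄) = (5.5102) + (0.3673) + (-0.7755) + (10.0816) + (-1.0612) + (0.0816) = 14.2041
Denominator Σ(x_t−x̄)² = 41.4286
r_1 = 14.2041 / 41.4286 = 0.343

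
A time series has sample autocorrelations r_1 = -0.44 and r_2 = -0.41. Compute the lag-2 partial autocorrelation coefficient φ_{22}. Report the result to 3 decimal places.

-0.749

φ_{22} = (r_2 − r_1²) / (1 − r_1²)
r_1² = (-0.44)² = 0.1936
Numerator = -0.41 − 0.1936 = -0.6036; denominator = 1 − 0.1936 = 0.8064
φ_{22} = -0.6036 / 0.8064 = -0.749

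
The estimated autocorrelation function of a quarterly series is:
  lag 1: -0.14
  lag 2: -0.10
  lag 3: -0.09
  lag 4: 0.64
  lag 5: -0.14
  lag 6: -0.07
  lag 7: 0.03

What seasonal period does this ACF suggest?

4

The largest autocorrelation is r_4 = 0.64; the remaining lags stay at or below 0.03.
The dominant spike at lag 4 indicates a seasonal period of 4.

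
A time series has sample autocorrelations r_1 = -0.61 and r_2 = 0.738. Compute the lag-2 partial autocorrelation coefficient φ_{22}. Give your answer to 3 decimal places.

0.583

φ_{22} = (r_2 − r_1²) / (1 − r_1²)
r_1² = (-0.61)² = 0.3721
Numerator = 0.738 − 0.3721 = 0.3659; denominator = 1 − 0.3721 = 0.6279
φ_{22} = 0.3659 / 0.6279 = 0.583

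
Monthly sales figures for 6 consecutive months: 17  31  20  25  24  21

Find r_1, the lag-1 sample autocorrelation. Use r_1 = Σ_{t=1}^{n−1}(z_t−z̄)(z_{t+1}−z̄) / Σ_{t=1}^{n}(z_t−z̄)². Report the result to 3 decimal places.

Mean z̄ = (17 + 31 + 20 + 25 + 24 + 21)/6 = 23.0000
Deviations from mean: -6.0000, 8.0000, -3.0000, 2.0000, 1.0000, -2.0000
Σ(z_t−z̄)(z_{t+1}−z̄) = (-48.0000) + (-24.0000) + (-6.0000) + (2.0000) + (-2.0000) = -78.0000
Denominator Σ(z_t−z̄)² = 118.0000
r_1 = -78.0000 / 118.0000 = -0.661

-0.661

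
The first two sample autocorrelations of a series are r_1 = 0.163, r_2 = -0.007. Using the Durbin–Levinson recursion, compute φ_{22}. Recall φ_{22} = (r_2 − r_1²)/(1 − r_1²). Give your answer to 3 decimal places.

φ_{22} = (r_2 − r_1²) / (1 − r_1²)
r_1² = (0.163)² = 0.026569
Numerator = -0.007 − 0.0266 = -0.0336; denominator = 1 − 0.0266 = 0.9734
φ_{22} = -0.0336 / 0.9734 = -0.034

-0.034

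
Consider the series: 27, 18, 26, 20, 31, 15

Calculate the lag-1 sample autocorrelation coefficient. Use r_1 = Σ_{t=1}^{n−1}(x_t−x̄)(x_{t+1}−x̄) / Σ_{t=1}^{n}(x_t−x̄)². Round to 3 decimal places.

-0.704

Mean x̄ = (27 + 18 + 26 + 20 + 31 + 15)/6 = 22.8333
Σ(x_t−x̄)(x_{t+1}−x̄) = (-20.1389) + (-15.3056) + (-8.9722) + (-23.1389) + (-63.9722) = -131.5278
Denominator Σ(x_t−x̄)² = 186.8333
r_1 = -131.5278 / 186.8333 = -0.704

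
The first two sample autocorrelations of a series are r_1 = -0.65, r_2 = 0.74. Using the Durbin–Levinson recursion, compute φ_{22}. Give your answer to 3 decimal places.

φ_{22} = (r_2 − r_1²) / (1 − r_1²)
r_1² = (-0.65)² = 0.4225
Numerator = 0.74 − 0.4225 = 0.3175; denominator = 1 − 0.4225 = 0.5775
φ_{22} = 0.3175 / 0.5775 = 0.550

0.550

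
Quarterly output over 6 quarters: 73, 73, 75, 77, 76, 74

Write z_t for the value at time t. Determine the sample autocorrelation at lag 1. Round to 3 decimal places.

Mean z̄ = (73 + 73 + 75 + 77 + 76 + 74)/6 = 74.6667
Deviations from mean: -1.6667, -1.6667, 0.3333, 2.3333, 1.3333, -0.6667
Σ(z_t−z̄)(z_{t+1}−z̄) = (2.7778) + (-0.5556) + (0.7778) + (3.1111) + (-0.8889) = 5.2222
Denominator Σ(z_t−z̄)² = 13.3333
r_1 = 5.2222 / 13.3333 = 0.392

0.392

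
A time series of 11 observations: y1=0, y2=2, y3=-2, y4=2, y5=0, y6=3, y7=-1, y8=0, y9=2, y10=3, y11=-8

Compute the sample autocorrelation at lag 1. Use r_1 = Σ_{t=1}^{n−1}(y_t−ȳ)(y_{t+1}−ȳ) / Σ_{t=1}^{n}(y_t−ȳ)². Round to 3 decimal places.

Mean ȳ = (0 + 2 − 2 + 2 + 0 + 3 − 1 + 0 + 2 + 3 − 8)/11 = 0.0909
Numerator Σ_{t=1}^{10}(y_t−ȳ)(y_{t+1}−ȳ) = -29.8264
Denominator Σ(y_t−ȳ)² = 98.9091
r_1 = -29.8264 / 98.9091 = -0.302

-0.302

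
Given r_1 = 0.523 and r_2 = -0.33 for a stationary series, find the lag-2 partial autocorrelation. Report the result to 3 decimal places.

-0.831

φ_{22} = (r_2 − r_1²) / (1 − r_1²)
r_1² = (0.523)² = 0.273529
Numerator = -0.33 − 0.2735 = -0.6035; denominator = 1 − 0.2735 = 0.7265
φ_{22} = -0.6035 / 0.7265 = -0.831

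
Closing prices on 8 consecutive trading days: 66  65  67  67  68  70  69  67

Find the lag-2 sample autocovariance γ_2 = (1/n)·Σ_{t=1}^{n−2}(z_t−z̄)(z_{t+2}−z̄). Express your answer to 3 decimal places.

Mean z̄ = (66 + 65 + 67 + 67 + 68 + 70 + 69 + 67)/8 = 67.3750
Σ_{t=1}^{6}(z_t−z̄)(z_{t+2}−z̄) = 0.2188
γ_2 = 0.2188 / 8 = 0.027

0.027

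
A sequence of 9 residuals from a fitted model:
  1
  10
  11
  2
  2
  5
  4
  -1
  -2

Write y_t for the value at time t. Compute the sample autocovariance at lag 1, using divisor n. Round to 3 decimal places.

Mean ȳ = (1 + 10 + 11 + 2 + 2 + 5 + 4 − 1 − 2)/9 = 3.5556
Σ_{t=1}^{8}(y_t−ȳ)(y_{t+1}−ȳ) = 44.0247
γ_1 = 44.0247 / 9 = 4.892

4.892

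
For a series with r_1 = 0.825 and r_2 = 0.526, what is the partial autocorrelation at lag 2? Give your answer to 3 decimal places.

φ_{22} = (r_2 − r_1²) / (1 − r_1²)
r_1² = (0.825)² = 0.680625
Numerator = 0.526 − 0.6806 = -0.1546; denominator = 1 − 0.6806 = 0.3194
φ_{22} = -0.1546 / 0.3194 = -0.484

-0.484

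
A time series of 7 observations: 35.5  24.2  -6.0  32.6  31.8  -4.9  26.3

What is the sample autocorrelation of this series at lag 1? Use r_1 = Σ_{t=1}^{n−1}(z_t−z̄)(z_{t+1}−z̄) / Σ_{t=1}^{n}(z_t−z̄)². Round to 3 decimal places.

Mean z̄ = (35.5 + 24.2 − 6.0 + 32.6 + 31.8 − 4.9 + 26.3)/7 = 19.9286
Σ(z_t−z̄)(z_{t+1}−z̄) = (66.5122) + (-110.7520) + (-328.5520) + (150.4280) + (-294.7506) + (-158.1935) = -675.3080
Denominator Σ(z_t−z̄)² = 1891.5543
r_1 = -675.3080 / 1891.5543 = -0.357

-0.357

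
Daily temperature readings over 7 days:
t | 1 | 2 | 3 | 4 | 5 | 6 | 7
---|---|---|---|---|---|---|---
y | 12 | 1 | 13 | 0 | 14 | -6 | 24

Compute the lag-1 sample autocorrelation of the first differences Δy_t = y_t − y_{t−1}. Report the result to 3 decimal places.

First differences Δy: -11, 12, -13, 14, -20, 30
Mean of differences = 2.0000
Numerator Σ(Δy_t−Δȳ)(Δy_{t+1}−Δȳ) = -1340.0000
Denominator Σ(Δy_t−Δȳ)² = 1906.0000
r_1(Δy) = -1340.0000 / 1906.0000 = -0.703

-0.703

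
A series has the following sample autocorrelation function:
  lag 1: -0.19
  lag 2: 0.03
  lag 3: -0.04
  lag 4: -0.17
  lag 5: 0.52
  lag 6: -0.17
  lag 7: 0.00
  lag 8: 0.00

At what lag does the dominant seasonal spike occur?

5

The largest autocorrelation is r_5 = 0.52; the remaining lags stay at or below 0.03.
The dominant spike at lag 5 indicates a seasonal period of 5.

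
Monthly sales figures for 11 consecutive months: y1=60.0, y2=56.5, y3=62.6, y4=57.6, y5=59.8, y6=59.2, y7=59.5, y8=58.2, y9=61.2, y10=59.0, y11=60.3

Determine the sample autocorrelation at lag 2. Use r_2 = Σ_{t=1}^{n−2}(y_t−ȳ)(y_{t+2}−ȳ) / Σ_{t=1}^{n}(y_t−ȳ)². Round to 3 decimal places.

0.400

Mean ȳ = (60.0 + 56.5 + 62.6 + 57.6 + 59.8 + 59.2 + 59.5 + 58.2 + 61.2 + 59.0 + 60.3)/11 = 59.4455
Numerator Σ_{t=1}^{9}(y_t−ȳ)(y_{t+2}−ȳ) = 11.2313
Denominator Σ(y_t−ȳ)² = 28.0873
r_2 = 11.2313 / 28.0873 = 0.400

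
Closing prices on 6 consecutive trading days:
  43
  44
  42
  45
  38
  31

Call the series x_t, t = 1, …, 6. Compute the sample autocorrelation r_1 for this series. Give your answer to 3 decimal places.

Mean x̄ = (43 + 44 + 42 + 45 + 38 + 31)/6 = 40.5000
Numerator Σ_{t=1}^{5}(x_t−x̄)(x_{t+1}−x̄) = 33.2500
Denominator Σ(x_t−x̄)² = 137.5000
r_1 = 33.2500 / 137.5000 = 0.242

0.242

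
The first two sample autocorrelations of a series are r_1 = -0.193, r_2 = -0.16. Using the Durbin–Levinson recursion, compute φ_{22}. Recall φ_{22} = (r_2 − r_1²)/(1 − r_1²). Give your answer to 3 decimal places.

φ_{22} = (r_2 − r_1²) / (1 − r_1²)
r_1² = (-0.193)² = 0.037249
Numerator = -0.16 − 0.0372 = -0.1972; denominator = 1 − 0.0372 = 0.9628
φ_{22} = -0.1972 / 0.9628 = -0.205

-0.205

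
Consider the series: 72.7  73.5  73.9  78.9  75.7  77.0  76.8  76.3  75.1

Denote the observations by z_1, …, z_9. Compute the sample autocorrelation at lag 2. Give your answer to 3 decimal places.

0.104

Mean z̄ = (72.7 + 73.5 + 73.9 + 78.9 + 75.7 + 77.0 + 76.8 + 76.3 + 75.1)/9 = 75.5444
Numerator Σ_{t=1}^{7}(z_t−z̄)(z_{t+2}−z̄) = 3.1827
Denominator Σ(z_t−z̄)² = 30.7222
r_2 = 3.1827 / 30.7222 = 0.104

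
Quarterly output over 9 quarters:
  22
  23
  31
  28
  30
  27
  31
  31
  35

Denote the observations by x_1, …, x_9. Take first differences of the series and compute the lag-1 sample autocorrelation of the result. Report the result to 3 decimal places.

-0.568

First differences Δx: 1, 8, -3, 2, -3, 4, 0, 4
Mean of differences = 1.6250
Numerator Σ(Δx_t−Δx̄)(Δx_{t+1}−Δx̄) = -55.6406
Denominator Σ(Δx_t−Δx̄)² = 97.8750
r_1(Δx) = -55.6406 / 97.8750 = -0.568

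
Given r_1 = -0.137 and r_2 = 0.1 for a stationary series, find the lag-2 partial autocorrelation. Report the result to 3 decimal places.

φ_{22} = (r_2 − r_1²) / (1 − r_1²)
r_1² = (-0.137)² = 0.018769
Numerator = 0.1 − 0.0188 = 0.0812; denominator = 1 − 0.0188 = 0.9812
φ_{22} = 0.0812 / 0.9812 = 0.083

0.083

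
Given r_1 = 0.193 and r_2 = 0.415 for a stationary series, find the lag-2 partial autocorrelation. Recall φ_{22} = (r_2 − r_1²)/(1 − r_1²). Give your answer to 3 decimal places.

0.392

φ_{22} = (r_2 − r_1²) / (1 − r_1²)
r_1² = (0.193)² = 0.037249
Numerator = 0.415 − 0.0372 = 0.3778; denominator = 1 − 0.0372 = 0.9628
φ_{22} = 0.3778 / 0.9628 = 0.392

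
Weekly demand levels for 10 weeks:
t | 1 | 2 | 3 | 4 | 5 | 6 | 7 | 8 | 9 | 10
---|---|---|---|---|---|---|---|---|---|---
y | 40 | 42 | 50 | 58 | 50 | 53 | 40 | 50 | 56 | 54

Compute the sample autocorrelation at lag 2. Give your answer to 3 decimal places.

Mean ȳ = (40 + 42 + 50 + 58 + 50 + 53 + 40 + 50 + 56 + 54)/10 = 49.3000
Numerator Σ_{t=1}^{8}(y_t−ȳ)(y_{t+2}−ȳ) = -100.2800
Denominator Σ(y_t−ȳ)² = 384.1000
r_2 = -100.2800 / 384.1000 = -0.261

-0.261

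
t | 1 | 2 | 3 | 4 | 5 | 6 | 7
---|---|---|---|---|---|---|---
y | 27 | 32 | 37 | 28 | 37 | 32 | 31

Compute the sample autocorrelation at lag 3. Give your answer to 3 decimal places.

Mean ȳ = (27 + 32 + 37 + 28 + 37 + 32 + 31)/7 = 32.0000
Deviations from mean: -5.0000, 0.0000, 5.0000, -4.0000, 5.0000, 0.0000, -1.0000
Σ(y_t−ȳ)(y_{t+3}−ȳ) = (20.0000) + (0.0000) + (0.0000) + (4.0000) = 24.0000
Denominator Σ(y_t−ȳ)² = 92.0000
r_3 = 24.0000 / 92.0000 = 0.261

0.261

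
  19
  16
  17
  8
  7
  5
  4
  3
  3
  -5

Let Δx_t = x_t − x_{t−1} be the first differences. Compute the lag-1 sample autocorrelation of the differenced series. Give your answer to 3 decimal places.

-0.406

First differences Δx: -3, 1, -9, -1, -2, -1, -1, 0, -8
Mean of differences = -2.6667
Numerator Σ(Δx_t−Δx̄)(Δx_{t+1}−Δx̄) = -39.7778
Denominator Σ(Δx_t−Δx̄)² = 98.0000
r_1(Δx) = -39.7778 / 98.0000 = -0.406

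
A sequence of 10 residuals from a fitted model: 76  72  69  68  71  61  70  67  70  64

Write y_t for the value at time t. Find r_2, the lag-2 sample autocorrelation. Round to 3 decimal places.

Mean ȳ = (76 + 72 + 69 + 68 + 71 + 61 + 70 + 67 + 70 + 64)/10 = 68.8000
Numerator Σ_{t=1}^{8}(y_t−ȳ)(y_{t+2}−ȳ) = 32.3200
Denominator Σ(y_t−ȳ)² = 157.6000
r_2 = 32.3200 / 157.6000 = 0.205

0.205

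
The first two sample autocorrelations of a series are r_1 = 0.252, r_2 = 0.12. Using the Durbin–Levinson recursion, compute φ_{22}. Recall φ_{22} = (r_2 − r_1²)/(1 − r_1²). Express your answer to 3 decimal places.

0.060

φ_{22} = (r_2 − r_1²) / (1 − r_1²)
r_1² = (0.252)² = 0.063504
Numerator = 0.12 − 0.0635 = 0.0565; denominator = 1 − 0.0635 = 0.9365
φ_{22} = 0.0565 / 0.9365 = 0.060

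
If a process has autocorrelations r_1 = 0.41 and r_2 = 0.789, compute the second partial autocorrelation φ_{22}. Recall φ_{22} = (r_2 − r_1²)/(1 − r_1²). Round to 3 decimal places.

φ_{22} = (r_2 − r_1²) / (1 − r_1²)
r_1² = (0.41)² = 0.1681
Numerator = 0.789 − 0.1681 = 0.6209; denominator = 1 − 0.1681 = 0.8319
φ_{22} = 0.6209 / 0.8319 = 0.746

0.746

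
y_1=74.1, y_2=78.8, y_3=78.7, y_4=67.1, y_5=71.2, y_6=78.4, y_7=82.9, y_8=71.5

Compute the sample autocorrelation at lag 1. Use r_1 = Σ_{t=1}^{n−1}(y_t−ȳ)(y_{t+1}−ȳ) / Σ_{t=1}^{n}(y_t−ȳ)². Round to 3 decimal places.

Mean ȳ = (74.1 + 78.8 + 78.7 + 67.1 + 71.2 + 78.4 + 82.9 + 71.5)/8 = 75.3375
Σ(y_t−ȳ)(y_{t+1}−ȳ) = (-4.2848) + (11.6427) + (-27.6986) + (34.0827) + (-12.6711) + (23.1602) + (-29.0211) = -4.7902
Denominator Σ(y_t−ȳ)² = 191.0988
r_1 = -4.7902 / 191.0988 = -0.025

-0.025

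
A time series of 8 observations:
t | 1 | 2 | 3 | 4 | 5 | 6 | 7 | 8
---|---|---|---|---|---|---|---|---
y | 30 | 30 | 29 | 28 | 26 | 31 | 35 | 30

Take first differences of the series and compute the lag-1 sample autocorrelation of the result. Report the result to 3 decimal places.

-0.097

First differences Δy: 0, -1, -1, -2, 5, 4, -5
Mean of differences = 0.0000
Numerator Σ(Δy_t−Δȳ)(Δy_{t+1}−Δȳ) = -7.0000
Denominator Σ(Δy_t−Δȳ)² = 72.0000
r_1(Δy) = -7.0000 / 72.0000 = -0.097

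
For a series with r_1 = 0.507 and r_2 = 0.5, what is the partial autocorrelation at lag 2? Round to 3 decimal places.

0.327

φ_{22} = (r_2 − r_1²) / (1 − r_1²)
r_1² = (0.507)² = 0.257049
Numerator = 0.5 − 0.2570 = 0.2430; denominator = 1 − 0.2570 = 0.7430
φ_{22} = 0.2430 / 0.7430 = 0.327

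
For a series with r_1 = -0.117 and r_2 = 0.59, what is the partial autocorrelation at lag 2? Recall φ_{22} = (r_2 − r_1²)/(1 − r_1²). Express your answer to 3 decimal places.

0.584

φ_{22} = (r_2 − r_1²) / (1 − r_1²)
r_1² = (-0.117)² = 0.013689
Numerator = 0.59 − 0.0137 = 0.5763; denominator = 1 − 0.0137 = 0.9863
φ_{22} = 0.5763 / 0.9863 = 0.584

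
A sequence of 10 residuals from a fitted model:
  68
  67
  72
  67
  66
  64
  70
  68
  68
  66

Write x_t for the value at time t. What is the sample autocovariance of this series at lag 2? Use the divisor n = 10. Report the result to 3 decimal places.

-0.772

Mean x̄ = (68 + 67 + 72 + 67 + 66 + 64 + 70 + 68 + 68 + 66)/10 = 67.6000
Σ_{t=1}^{8}(x_t−x̄)(x_{t+2}−x̄) = -7.7200
γ_2 = -7.7200 / 10 = -0.772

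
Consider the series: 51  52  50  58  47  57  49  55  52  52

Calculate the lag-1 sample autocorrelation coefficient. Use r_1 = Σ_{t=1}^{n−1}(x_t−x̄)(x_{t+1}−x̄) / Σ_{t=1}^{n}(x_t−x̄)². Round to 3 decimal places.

-0.854

Mean x̄ = (51 + 52 + 50 + 58 + 47 + 57 + 49 + 55 + 52 + 52)/10 = 52.3000
Numerator Σ_{t=1}^{9}(x_t−x̄)(x_{t+1}−x̄) = -92.2900
Denominator Σ(x_t−x̄)² = 108.1000
r_1 = -92.2900 / 108.1000 = -0.854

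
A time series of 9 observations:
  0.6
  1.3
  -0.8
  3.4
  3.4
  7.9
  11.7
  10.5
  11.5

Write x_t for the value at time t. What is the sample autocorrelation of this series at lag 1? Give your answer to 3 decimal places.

0.694

Mean x̄ = (0.6 + 1.3 − 0.8 + 3.4 + 3.4 + 7.9 + 11.7 + 10.5 + 11.5)/9 = 5.5000
Numerator Σ_{t=1}^{8}(x_t−x̄)(x_{t+1}−x̄) = 135.5200
Denominator Σ(x_t−x̄)² = 195.3600
r_1 = 135.5200 / 195.3600 = 0.694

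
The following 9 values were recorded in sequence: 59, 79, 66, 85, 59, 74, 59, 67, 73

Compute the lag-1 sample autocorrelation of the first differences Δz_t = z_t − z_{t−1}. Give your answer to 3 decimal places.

-0.784

First differences Δz: 20, -13, 19, -26, 15, -15, 8, 6
Mean of differences = 1.7500
Numerator Σ(Δz_t−Δz̄)(Δz_{t+1}−Δz̄) = -1670.0625
Denominator Σ(Δz_t−Δz̄)² = 2131.5000
r_1(Δz) = -1670.0625 / 2131.5000 = -0.784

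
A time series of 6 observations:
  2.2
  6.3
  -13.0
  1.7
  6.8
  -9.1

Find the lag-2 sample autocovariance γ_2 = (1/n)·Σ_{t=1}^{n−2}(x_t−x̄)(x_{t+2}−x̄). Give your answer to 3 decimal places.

-22.135

Mean x̄ = (2.2 + 6.3 − 13.0 + 1.7 + 6.8 − 9.1)/6 = -0.8500
Deviations: 3.0500, 7.1500, -12.1500, 2.5500, 7.6500, -8.2500
Σ_{t=1}^{4}(x_t−x̄)(x_{t+2}−x̄) = -132.8100
γ_2 = -132.8100 / 6 = -22.135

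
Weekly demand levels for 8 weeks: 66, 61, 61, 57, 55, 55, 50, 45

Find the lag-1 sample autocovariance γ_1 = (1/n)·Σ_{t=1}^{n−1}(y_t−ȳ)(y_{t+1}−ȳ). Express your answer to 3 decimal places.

Mean ȳ = (66 + 61 + 61 + 57 + 55 + 55 + 50 + 45)/8 = 56.2500
Deviations: 9.7500, 4.7500, 4.7500, 0.7500, -1.2500, -1.2500, -6.2500, -11.2500
Σ_{t=1}^{7}(y_t−ȳ)(y_{t+1}−ȳ) = 151.1875
γ_1 = 151.1875 / 8 = 18.898

18.898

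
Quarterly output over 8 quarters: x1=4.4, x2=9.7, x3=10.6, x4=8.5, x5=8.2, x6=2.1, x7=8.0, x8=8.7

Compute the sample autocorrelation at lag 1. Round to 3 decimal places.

-0.038

Mean x̄ = (4.4 + 9.7 + 10.6 + 8.5 + 8.2 + 2.1 + 8.0 + 8.7)/8 = 7.5250
Deviations from mean: -3.1250, 2.1750, 3.0750, 0.9750, 0.6750, -5.4250, 0.4750, 1.1750
Σ(x_t−x̄)(x_{t+1}−x̄) = (-6.7969) + (6.6881) + (2.9981) + (0.6581) + (-3.6619) + (-2.5769) + (0.5581) = -2.1331
Denominator Σ(x_t−x̄)² = 56.3950
r_1 = -2.1331 / 56.3950 = -0.038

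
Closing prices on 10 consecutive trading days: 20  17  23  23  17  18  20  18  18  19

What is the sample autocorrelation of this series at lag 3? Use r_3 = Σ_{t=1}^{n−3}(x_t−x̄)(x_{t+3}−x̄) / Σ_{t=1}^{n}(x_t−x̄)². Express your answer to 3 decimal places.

Mean x̄ = (20 + 17 + 23 + 23 + 17 + 18 + 20 + 18 + 18 + 19)/10 = 19.3000
Σ(x_t−x̄)(x_{t+3}−x̄) = (2.5900) + (5.2900) + (-4.8100) + (2.5900) + (2.9900) + (1.6900) + (-0.2100) = 10.1300
Denominator Σ(x_t−x̄)² = 44.1000
r_3 = 10.1300 / 44.1000 = 0.230

0.230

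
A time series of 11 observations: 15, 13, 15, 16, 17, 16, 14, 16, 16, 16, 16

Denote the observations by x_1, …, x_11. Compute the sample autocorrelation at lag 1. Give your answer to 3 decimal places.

Mean x̄ = (15 + 13 + 15 + 16 + 17 + 16 + 14 + 16 + 16 + 16 + 16)/11 = 15.4545
Numerator Σ_{t=1}^{10}(x_t−x̄)(x_{t+1}−x̄) = 2.9752
Denominator Σ(x_t−x̄)² = 12.7273
r_1 = 2.9752 / 12.7273 = 0.234

0.234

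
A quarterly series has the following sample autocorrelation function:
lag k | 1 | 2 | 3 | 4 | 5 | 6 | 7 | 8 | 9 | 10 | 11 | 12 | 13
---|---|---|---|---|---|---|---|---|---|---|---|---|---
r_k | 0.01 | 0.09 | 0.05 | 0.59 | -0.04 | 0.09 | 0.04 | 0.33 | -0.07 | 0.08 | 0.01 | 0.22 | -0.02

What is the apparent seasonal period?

4

The largest autocorrelation is r_4 = 0.59, with weaker echoes at lags 8 (0.33) and 12 (0.22); the remaining lags stay at or below 0.09.
The dominant spike at lag 4 indicates a seasonal period of 4.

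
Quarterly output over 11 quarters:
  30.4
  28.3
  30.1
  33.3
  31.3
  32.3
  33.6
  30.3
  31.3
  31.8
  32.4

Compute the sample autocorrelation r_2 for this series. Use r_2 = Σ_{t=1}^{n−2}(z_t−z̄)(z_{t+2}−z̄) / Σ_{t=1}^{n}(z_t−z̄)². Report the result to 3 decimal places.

-0.194

Mean z̄ = (30.4 + 28.3 + 30.1 + 33.3 + 31.3 + 32.3 + 33.6 + 30.3 + 31.3 + 31.8 + 32.4)/11 = 31.3727
Numerator Σ_{t=1}^{9}(z_t−z̄)(z_{t+2}−z̄) = -4.6560
Denominator Σ(z_t−z̄)² = 23.9418
r_2 = -4.6560 / 23.9418 = -0.194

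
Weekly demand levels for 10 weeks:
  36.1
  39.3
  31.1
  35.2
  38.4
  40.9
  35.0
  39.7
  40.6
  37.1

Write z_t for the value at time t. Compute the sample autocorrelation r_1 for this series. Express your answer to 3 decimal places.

Mean z̄ = (36.1 + 39.3 + 31.1 + 35.2 + 38.4 + 40.9 + 35.0 + 39.7 + 40.6 + 37.1)/10 = 37.3400
Numerator Σ_{t=1}^{9}(z_t−z̄)(z_{t+1}−z̄) = -6.7436
Denominator Σ(z_t−z̄)² = 84.4240
r_1 = -6.7436 / 84.4240 = -0.080

-0.080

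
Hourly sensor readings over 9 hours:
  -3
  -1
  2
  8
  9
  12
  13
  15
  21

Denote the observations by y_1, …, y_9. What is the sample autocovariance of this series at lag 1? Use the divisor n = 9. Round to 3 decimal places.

Mean ȳ = (-3 − 1 + 2 + 8 + 9 + 12 + 13 + 15 + 21)/9 = 8.4444
Σ_{t=1}^{8}(y_t−ȳ)(y_{t+1}−ȳ) = 301.9136
γ_1 = 301.9136 / 9 = 33.546

33.546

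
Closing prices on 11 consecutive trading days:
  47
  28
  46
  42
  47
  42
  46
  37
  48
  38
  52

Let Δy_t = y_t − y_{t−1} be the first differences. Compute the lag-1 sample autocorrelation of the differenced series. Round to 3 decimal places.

-0.689

First differences Δy: -19, 18, -4, 5, -5, 4, -9, 11, -10, 14
Mean of differences = 0.5000
Numerator Σ(Δy_t−Δȳ)(Δy_{t+1}−Δȳ) = -869.2500
Denominator Σ(Δy_t−Δȳ)² = 1262.5000
r_1(Δy) = -869.2500 / 1262.5000 = -0.689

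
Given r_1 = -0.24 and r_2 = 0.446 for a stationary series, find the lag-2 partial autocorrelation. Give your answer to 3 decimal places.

0.412

φ_{22} = (r_2 − r_1²) / (1 − r_1²)
r_1² = (-0.24)² = 0.0576
Numerator = 0.446 − 0.0576 = 0.3884; denominator = 1 − 0.0576 = 0.9424
φ_{22} = 0.3884 / 0.9424 = 0.412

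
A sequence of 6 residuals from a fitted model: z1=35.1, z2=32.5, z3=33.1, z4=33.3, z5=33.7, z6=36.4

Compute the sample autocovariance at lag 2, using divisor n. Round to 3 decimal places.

-0.221

Mean z̄ = (35.1 + 32.5 + 33.1 + 33.3 + 33.7 + 36.4)/6 = 34.0167
Deviations: 1.0833, -1.5167, -0.9167, -0.7167, -0.3167, 2.3833
Σ_{t=1}^{4}(z_t−z̄)(z_{t+2}−z̄) = -1.3239
γ_2 = -1.3239 / 6 = -0.221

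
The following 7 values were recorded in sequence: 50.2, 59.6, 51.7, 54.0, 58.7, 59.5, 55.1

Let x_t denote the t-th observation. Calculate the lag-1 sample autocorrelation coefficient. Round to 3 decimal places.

-0.289

Mean x̄ = (50.2 + 59.6 + 51.7 + 54.0 + 58.7 + 59.5 + 55.1)/7 = 55.5429
Deviations from mean: -5.3429, 4.0571, -3.8429, -1.5429, 3.1571, 3.9571, -0.4429
Σ(x_t−x̄)(x_{t+1}−x̄) = (-21.6767) + (-15.5910) + (5.9290) + (-4.8710) + (12.4933) + (-1.7524) = -25.4690
Denominator Σ(x_t−x̄)² = 87.9771
r_1 = -25.4690 / 87.9771 = -0.289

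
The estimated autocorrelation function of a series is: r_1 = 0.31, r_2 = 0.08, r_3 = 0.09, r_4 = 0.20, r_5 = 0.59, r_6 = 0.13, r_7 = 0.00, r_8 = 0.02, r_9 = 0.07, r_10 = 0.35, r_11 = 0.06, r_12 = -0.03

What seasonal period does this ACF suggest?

5

The largest autocorrelation is r_5 = 0.59, with a weaker echo at lag 10 (0.35); the remaining lags stay at or below 0.31. The elevated value at lag 1 (0.31), dropping to 0.08 at lag 2, reflects decaying short-term dependence rather than seasonality.
The dominant spike at lag 5 indicates a seasonal period of 5.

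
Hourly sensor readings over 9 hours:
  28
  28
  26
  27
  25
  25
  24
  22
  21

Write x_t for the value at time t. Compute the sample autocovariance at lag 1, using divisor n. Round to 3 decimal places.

Mean x̄ = (28 + 28 + 26 + 27 + 25 + 25 + 24 + 22 + 21)/9 = 25.1111
Σ_{t=1}^{8}(x_t−x̄)(x_{t+1}−x̄) = 28.7654
γ_1 = 28.7654 / 9 = 3.196

3.196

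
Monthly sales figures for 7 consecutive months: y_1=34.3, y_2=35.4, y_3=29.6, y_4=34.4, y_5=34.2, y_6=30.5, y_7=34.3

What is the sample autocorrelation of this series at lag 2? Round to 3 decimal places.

Mean ȳ = (34.3 + 35.4 + 29.6 + 34.4 + 34.2 + 30.5 + 34.3)/7 = 33.2429
Deviations from mean: 1.0571, 2.1571, -3.6429, 1.1571, 0.9571, -2.7429, 1.0571
Numerator Σ_{t=1}^{5}(y_t−ȳ)(y_{t+2}−ȳ) = -7.0037
Denominator Σ(y_t−ȳ)² = 29.9371
r_2 = -7.0037 / 29.9371 = -0.234

-0.234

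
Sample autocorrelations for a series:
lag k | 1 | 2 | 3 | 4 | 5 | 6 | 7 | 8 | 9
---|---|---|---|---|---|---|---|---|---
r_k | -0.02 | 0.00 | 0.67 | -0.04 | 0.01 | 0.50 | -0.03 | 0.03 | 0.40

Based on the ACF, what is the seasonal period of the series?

3

The largest autocorrelation is r_3 = 0.67, with weaker echoes at lags 6 (0.50) and 9 (0.40); the remaining lags stay at or below 0.03.
The dominant spike at lag 3 indicates a seasonal period of 3.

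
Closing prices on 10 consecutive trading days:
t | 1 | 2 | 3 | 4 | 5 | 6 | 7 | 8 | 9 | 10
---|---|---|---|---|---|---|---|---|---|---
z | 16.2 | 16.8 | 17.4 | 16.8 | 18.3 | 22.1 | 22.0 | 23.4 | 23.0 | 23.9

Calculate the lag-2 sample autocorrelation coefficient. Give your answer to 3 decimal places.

Mean z̄ = (16.2 + 16.8 + 17.4 + 16.8 + 18.3 + 22.1 + 22.0 + 23.4 + 23.0 + 23.9)/10 = 19.9900
Numerator Σ_{t=1}^{8}(z_t−z̄)(z_{t+2}−z̄) = 40.8198
Denominator Σ(z_t−z̄)² = 88.7490
r_2 = 40.8198 / 88.7490 = 0.460

0.460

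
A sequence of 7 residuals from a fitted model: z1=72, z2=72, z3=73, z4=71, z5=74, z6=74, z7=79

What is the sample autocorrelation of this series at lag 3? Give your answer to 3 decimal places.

Mean z̄ = (72 + 72 + 73 + 71 + 74 + 74 + 79)/7 = 73.5714
Deviations from mean: -1.5714, -1.5714, -0.5714, -2.5714, 0.4286, 0.4286, 5.4286
Σ(z_t−z̄)(z_{t+3}−z̄) = (4.0408) + (-0.6735) + (-0.2449) + (-13.9592) = -10.8367
Denominator Σ(z_t−z̄)² = 41.7143
r_3 = -10.8367 / 41.7143 = -0.260

-0.260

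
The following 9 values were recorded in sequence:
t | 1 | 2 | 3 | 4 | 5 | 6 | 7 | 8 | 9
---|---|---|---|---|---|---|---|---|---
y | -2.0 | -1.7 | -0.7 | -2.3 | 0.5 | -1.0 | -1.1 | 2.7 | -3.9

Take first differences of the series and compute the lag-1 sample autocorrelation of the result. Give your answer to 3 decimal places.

-0.481

First differences Δy: 0.3, 1.0, -1.6, 2.8, -1.5, -0.1, 3.8, -6.6
Mean of differences = -0.2375
Numerator Σ(Δy_t−Δȳ)(Δy_{t+1}−Δȳ) = -34.3014
Denominator Σ(Δy_t−Δȳ)² = 71.2988
r_1(Δy) = -34.3014 / 71.2988 = -0.481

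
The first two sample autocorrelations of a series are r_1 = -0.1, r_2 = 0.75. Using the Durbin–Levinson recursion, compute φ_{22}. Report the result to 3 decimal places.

φ_{22} = (r_2 − r_1²) / (1 − r_1²)
r_1² = (-0.1)² = 0.01
Numerator = 0.75 − 0.0100 = 0.7400; denominator = 1 − 0.0100 = 0.9900
φ_{22} = 0.7400 / 0.9900 = 0.747

0.747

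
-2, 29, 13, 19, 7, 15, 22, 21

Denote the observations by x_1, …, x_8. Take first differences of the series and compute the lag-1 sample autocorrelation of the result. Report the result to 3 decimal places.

First differences Δx: 31, -16, 6, -12, 8, 7, -1
Mean of differences = 3.2857
Numerator Σ(Δx_t−Δx̄)(Δx_{t+1}−Δx̄) = -698.7959
Denominator Σ(Δx_t−Δx̄)² = 1435.4286
r_1(Δx) = -698.7959 / 1435.4286 = -0.487

-0.487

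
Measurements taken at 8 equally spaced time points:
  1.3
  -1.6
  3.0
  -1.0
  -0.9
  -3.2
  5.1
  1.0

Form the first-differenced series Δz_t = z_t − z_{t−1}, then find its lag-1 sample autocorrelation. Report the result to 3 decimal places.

First differences Δz: -2.9, 4.6, -4.0, 0.1, -2.3, 8.3, -4.1
Mean of differences = -0.0429
Numerator Σ(Δz_t−Δz̄)(Δz_{t+1}−Δz̄) = -85.2047
Denominator Σ(Δz_t−Δz̄)² = 136.5571
r_1(Δz) = -85.2047 / 136.5571 = -0.624

-0.624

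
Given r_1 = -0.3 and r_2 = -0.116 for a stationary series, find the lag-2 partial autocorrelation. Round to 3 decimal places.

φ_{22} = (r_2 − r_1²) / (1 − r_1²)
r_1² = (-0.3)² = 0.09
Numerator = -0.116 − 0.0900 = -0.2060; denominator = 1 − 0.0900 = 0.9100
φ_{22} = -0.2060 / 0.9100 = -0.226

-0.226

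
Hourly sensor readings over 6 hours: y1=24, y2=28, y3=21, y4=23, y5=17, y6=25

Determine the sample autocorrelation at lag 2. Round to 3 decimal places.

0.143

Mean ȳ = (24 + 28 + 21 + 23 + 17 + 25)/6 = 23.0000
Deviations from mean: 1.0000, 5.0000, -2.0000, 0.0000, -6.0000, 2.0000
Numerator Σ_{t=1}^{4}(y_t−ȳ)(y_{t+2}−ȳ) = 10.0000
Denominator Σ(y_t−ȳ)² = 70.0000
r_2 = 10.0000 / 70.0000 = 0.143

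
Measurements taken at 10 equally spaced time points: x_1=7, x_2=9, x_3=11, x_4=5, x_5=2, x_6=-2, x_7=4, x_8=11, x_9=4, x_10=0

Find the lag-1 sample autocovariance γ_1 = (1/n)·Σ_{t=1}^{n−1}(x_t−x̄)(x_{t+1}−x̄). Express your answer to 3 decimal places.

Mean x̄ = (7 + 9 + 11 + 5 + 2 − 2 + 4 + 11 + 4 + 0)/10 = 5.1000
Σ_{t=1}^{9}(x_t−x̄)(x_{t+1}−x̄) = 52.5900
γ_1 = 52.5900 / 10 = 5.259

5.259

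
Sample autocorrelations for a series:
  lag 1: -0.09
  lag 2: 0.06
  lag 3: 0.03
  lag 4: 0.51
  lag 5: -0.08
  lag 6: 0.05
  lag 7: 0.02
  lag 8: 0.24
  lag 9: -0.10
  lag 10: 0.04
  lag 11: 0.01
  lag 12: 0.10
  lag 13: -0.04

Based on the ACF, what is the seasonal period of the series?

The largest autocorrelation is r_4 = 0.51, with a weaker echo at lag 8 (0.24); the remaining lags stay at or below 0.10.
The dominant spike at lag 4 indicates a seasonal period of 4.

4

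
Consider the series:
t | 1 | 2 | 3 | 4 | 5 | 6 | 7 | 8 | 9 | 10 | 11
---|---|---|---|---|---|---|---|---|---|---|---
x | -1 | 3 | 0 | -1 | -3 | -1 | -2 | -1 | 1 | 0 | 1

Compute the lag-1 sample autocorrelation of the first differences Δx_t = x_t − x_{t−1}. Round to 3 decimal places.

First differences Δx: 4, -3, -1, -2, 2, -1, 1, 2, -1, 1
Mean of differences = 0.2000
Numerator Σ(Δx_t−Δx̄)(Δx_{t+1}−Δx̄) = -14.4400
Denominator Σ(Δx_t−Δx̄)² = 41.6000
r_1(Δx) = -14.4400 / 41.6000 = -0.347

-0.347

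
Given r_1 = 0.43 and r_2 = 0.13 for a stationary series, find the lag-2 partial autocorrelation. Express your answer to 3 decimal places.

-0.067

φ_{22} = (r_2 − r_1²) / (1 − r_1²)
r_1² = (0.43)² = 0.1849
Numerator = 0.13 − 0.1849 = -0.0549; denominator = 1 − 0.1849 = 0.8151
φ_{22} = -0.0549 / 0.8151 = -0.067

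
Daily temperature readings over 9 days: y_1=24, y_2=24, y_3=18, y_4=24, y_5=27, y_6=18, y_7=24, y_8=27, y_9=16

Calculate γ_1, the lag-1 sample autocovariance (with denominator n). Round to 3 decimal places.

Mean ȳ = (24 + 24 + 18 + 24 + 27 + 18 + 24 + 27 + 16)/9 = 22.4444
Σ_{t=1}^{8}(y_t−ȳ)(y_{t+1}−ȳ) = -53.7531
γ_1 = -53.7531 / 9 = -5.973

-5.973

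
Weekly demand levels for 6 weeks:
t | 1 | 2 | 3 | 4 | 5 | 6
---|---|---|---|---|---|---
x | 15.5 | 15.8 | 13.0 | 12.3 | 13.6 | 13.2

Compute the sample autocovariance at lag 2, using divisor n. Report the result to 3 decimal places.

-0.515

Mean x̄ = (15.5 + 15.8 + 13.0 + 12.3 + 13.6 + 13.2)/6 = 13.9000
Σ_{t=1}^{4}(x_t−x̄)(x_{t+2}−x̄) = -3.0900
γ_2 = -3.0900 / 6 = -0.515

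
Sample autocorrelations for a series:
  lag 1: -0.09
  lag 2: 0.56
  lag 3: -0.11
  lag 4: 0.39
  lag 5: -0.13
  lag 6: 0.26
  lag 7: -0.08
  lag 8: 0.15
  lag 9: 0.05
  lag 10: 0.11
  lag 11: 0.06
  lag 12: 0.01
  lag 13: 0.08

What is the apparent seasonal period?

2

The largest autocorrelation is r_2 = 0.56, with weaker echoes at lags 4 (0.39), 6 (0.26) and 8 (0.15); the remaining lags stay at or below 0.11.
The dominant spike at lag 2 indicates a seasonal period of 2.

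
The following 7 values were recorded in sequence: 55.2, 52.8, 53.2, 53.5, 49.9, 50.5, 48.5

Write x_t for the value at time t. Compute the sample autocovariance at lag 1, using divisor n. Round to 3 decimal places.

1.509

Mean x̄ = (55.2 + 52.8 + 53.2 + 53.5 + 49.9 + 50.5 + 48.5)/7 = 51.9429
Σ_{t=1}^{6}(x_t−x̄)(x_{t+1}−x̄) = 10.5610
γ_1 = 10.5610 / 7 = 1.509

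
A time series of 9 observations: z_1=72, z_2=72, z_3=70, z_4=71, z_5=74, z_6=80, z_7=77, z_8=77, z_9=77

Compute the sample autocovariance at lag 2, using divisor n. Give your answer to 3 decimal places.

Mean z̄ = (72 + 72 + 70 + 71 + 74 + 80 + 77 + 77 + 77)/9 = 74.4444
Σ_{t=1}^{7}(z_t−z̄)(z_{t+2}−z̄) = 21.7160
γ_2 = 21.7160 / 9 = 2.413

2.413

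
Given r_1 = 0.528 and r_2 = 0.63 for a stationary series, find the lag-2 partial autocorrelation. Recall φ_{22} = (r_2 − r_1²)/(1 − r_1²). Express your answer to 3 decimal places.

φ_{22} = (r_2 − r_1²) / (1 − r_1²)
r_1² = (0.528)² = 0.278784
Numerator = 0.63 − 0.2788 = 0.3512; denominator = 1 − 0.2788 = 0.7212
φ_{22} = 0.3512 / 0.7212 = 0.487

0.487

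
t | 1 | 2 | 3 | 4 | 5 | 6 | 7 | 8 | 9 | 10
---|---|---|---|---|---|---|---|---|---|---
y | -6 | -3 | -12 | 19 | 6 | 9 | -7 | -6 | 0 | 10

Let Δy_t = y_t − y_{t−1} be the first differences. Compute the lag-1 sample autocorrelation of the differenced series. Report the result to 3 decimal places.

-0.473

First differences Δy: 3, -9, 31, -13, 3, -16, 1, 6, 10
Mean of differences = 1.7778
Numerator Σ(Δy_t−Δȳ)(Δy_{t+1}−Δȳ) = -754.4938
Denominator Σ(Δy_t−Δȳ)² = 1593.5556
r_1(Δy) = -754.4938 / 1593.5556 = -0.473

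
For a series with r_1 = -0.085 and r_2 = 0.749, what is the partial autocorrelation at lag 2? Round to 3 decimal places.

φ_{22} = (r_2 − r_1²) / (1 − r_1²)
r_1² = (-0.085)² = 0.007225
Numerator = 0.749 − 0.0072 = 0.7418; denominator = 1 − 0.0072 = 0.9928
φ_{22} = 0.7418 / 0.9928 = 0.747

0.747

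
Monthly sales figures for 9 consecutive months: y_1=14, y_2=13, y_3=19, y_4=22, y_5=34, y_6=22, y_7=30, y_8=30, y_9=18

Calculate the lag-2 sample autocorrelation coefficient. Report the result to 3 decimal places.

0.100

Mean ȳ = (14 + 13 + 19 + 22 + 34 + 22 + 30 + 30 + 18)/9 = 22.4444
Σ(y_t−ȳ)(y_{t+2}−ȳ) = (29.0864) + (4.1975) + (-39.8025) + (0.1975) + (87.3086) + (-3.3580) + (-33.5802) = 44.0494
Denominator Σ(y_t−ȳ)² = 440.2222
r_2 = 44.0494 / 440.2222 = 0.100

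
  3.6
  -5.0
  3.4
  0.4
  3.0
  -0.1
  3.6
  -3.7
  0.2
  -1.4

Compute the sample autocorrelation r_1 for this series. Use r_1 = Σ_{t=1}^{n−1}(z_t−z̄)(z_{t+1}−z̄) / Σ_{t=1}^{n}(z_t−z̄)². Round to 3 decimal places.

-0.564

Mean z̄ = (3.6 − 5.0 + 3.4 + 0.4 + 3.0 − 0.1 + 3.6 − 3.7 + 0.2 − 1.4)/10 = 0.4000
Numerator Σ_{t=1}^{9}(z_t−z̄)(z_{t+1}−z̄) = -48.3200
Denominator Σ(z_t−z̄)² = 85.7400
r_1 = -48.3200 / 85.7400 = -0.564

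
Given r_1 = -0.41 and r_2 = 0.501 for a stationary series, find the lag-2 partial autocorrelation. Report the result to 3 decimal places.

0.400

φ_{22} = (r_2 − r_1²) / (1 − r_1²)
r_1² = (-0.41)² = 0.1681
Numerator = 0.501 − 0.1681 = 0.3329; denominator = 1 − 0.1681 = 0.8319
φ_{22} = 0.3329 / 0.8319 = 0.400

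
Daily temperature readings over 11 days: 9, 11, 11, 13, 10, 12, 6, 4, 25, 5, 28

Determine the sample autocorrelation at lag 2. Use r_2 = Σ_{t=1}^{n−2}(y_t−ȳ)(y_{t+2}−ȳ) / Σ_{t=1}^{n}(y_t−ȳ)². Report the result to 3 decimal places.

Mean ȳ = (9 + 11 + 11 + 13 + 10 + 12 + 6 + 4 + 25 + 5 + 28)/11 = 12.1818
Numerator Σ_{t=1}^{9}(y_t−ȳ)(y_{t+2}−ȳ) = 202.4793
Denominator Σ(y_t−ȳ)² = 589.6364
r_2 = 202.4793 / 589.6364 = 0.343

0.343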